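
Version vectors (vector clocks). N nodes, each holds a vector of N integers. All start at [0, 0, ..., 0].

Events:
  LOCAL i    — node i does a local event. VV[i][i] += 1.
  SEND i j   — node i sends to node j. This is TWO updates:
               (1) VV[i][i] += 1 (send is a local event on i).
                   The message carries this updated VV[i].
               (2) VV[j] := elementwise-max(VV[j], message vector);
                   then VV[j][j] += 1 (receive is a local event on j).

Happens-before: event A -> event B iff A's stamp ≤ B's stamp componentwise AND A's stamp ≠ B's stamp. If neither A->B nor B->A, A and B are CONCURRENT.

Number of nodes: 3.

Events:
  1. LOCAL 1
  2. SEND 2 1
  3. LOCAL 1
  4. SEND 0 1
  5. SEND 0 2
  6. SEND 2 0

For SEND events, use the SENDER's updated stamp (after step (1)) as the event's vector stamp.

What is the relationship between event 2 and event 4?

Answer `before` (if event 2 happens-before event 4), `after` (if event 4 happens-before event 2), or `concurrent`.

Answer: concurrent

Derivation:
Initial: VV[0]=[0, 0, 0]
Initial: VV[1]=[0, 0, 0]
Initial: VV[2]=[0, 0, 0]
Event 1: LOCAL 1: VV[1][1]++ -> VV[1]=[0, 1, 0]
Event 2: SEND 2->1: VV[2][2]++ -> VV[2]=[0, 0, 1], msg_vec=[0, 0, 1]; VV[1]=max(VV[1],msg_vec) then VV[1][1]++ -> VV[1]=[0, 2, 1]
Event 3: LOCAL 1: VV[1][1]++ -> VV[1]=[0, 3, 1]
Event 4: SEND 0->1: VV[0][0]++ -> VV[0]=[1, 0, 0], msg_vec=[1, 0, 0]; VV[1]=max(VV[1],msg_vec) then VV[1][1]++ -> VV[1]=[1, 4, 1]
Event 5: SEND 0->2: VV[0][0]++ -> VV[0]=[2, 0, 0], msg_vec=[2, 0, 0]; VV[2]=max(VV[2],msg_vec) then VV[2][2]++ -> VV[2]=[2, 0, 2]
Event 6: SEND 2->0: VV[2][2]++ -> VV[2]=[2, 0, 3], msg_vec=[2, 0, 3]; VV[0]=max(VV[0],msg_vec) then VV[0][0]++ -> VV[0]=[3, 0, 3]
Event 2 stamp: [0, 0, 1]
Event 4 stamp: [1, 0, 0]
[0, 0, 1] <= [1, 0, 0]? False
[1, 0, 0] <= [0, 0, 1]? False
Relation: concurrent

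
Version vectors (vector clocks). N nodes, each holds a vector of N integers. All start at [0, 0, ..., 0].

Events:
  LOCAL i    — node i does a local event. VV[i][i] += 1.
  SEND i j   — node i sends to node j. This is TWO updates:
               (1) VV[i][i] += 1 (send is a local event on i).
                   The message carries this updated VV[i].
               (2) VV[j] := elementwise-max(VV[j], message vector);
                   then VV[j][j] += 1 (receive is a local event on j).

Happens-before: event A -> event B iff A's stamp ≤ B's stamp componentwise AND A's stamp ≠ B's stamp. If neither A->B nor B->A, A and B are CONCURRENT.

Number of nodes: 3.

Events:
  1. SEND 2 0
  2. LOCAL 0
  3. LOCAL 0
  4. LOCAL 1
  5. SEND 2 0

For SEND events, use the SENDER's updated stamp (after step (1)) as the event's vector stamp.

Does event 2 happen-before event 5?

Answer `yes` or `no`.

Answer: no

Derivation:
Initial: VV[0]=[0, 0, 0]
Initial: VV[1]=[0, 0, 0]
Initial: VV[2]=[0, 0, 0]
Event 1: SEND 2->0: VV[2][2]++ -> VV[2]=[0, 0, 1], msg_vec=[0, 0, 1]; VV[0]=max(VV[0],msg_vec) then VV[0][0]++ -> VV[0]=[1, 0, 1]
Event 2: LOCAL 0: VV[0][0]++ -> VV[0]=[2, 0, 1]
Event 3: LOCAL 0: VV[0][0]++ -> VV[0]=[3, 0, 1]
Event 4: LOCAL 1: VV[1][1]++ -> VV[1]=[0, 1, 0]
Event 5: SEND 2->0: VV[2][2]++ -> VV[2]=[0, 0, 2], msg_vec=[0, 0, 2]; VV[0]=max(VV[0],msg_vec) then VV[0][0]++ -> VV[0]=[4, 0, 2]
Event 2 stamp: [2, 0, 1]
Event 5 stamp: [0, 0, 2]
[2, 0, 1] <= [0, 0, 2]? False. Equal? False. Happens-before: False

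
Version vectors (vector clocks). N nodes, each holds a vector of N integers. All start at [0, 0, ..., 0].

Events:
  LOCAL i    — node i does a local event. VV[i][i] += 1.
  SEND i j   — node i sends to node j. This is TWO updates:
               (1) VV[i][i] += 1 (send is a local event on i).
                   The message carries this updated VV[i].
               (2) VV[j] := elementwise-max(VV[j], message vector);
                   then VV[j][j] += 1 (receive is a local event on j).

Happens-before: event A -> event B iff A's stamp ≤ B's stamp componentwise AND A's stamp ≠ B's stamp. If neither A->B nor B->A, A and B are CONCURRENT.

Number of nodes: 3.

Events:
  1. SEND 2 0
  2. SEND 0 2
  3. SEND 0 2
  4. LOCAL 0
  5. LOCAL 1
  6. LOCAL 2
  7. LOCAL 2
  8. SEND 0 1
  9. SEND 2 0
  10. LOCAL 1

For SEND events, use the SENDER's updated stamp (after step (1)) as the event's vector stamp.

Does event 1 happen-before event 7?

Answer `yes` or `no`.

Initial: VV[0]=[0, 0, 0]
Initial: VV[1]=[0, 0, 0]
Initial: VV[2]=[0, 0, 0]
Event 1: SEND 2->0: VV[2][2]++ -> VV[2]=[0, 0, 1], msg_vec=[0, 0, 1]; VV[0]=max(VV[0],msg_vec) then VV[0][0]++ -> VV[0]=[1, 0, 1]
Event 2: SEND 0->2: VV[0][0]++ -> VV[0]=[2, 0, 1], msg_vec=[2, 0, 1]; VV[2]=max(VV[2],msg_vec) then VV[2][2]++ -> VV[2]=[2, 0, 2]
Event 3: SEND 0->2: VV[0][0]++ -> VV[0]=[3, 0, 1], msg_vec=[3, 0, 1]; VV[2]=max(VV[2],msg_vec) then VV[2][2]++ -> VV[2]=[3, 0, 3]
Event 4: LOCAL 0: VV[0][0]++ -> VV[0]=[4, 0, 1]
Event 5: LOCAL 1: VV[1][1]++ -> VV[1]=[0, 1, 0]
Event 6: LOCAL 2: VV[2][2]++ -> VV[2]=[3, 0, 4]
Event 7: LOCAL 2: VV[2][2]++ -> VV[2]=[3, 0, 5]
Event 8: SEND 0->1: VV[0][0]++ -> VV[0]=[5, 0, 1], msg_vec=[5, 0, 1]; VV[1]=max(VV[1],msg_vec) then VV[1][1]++ -> VV[1]=[5, 2, 1]
Event 9: SEND 2->0: VV[2][2]++ -> VV[2]=[3, 0, 6], msg_vec=[3, 0, 6]; VV[0]=max(VV[0],msg_vec) then VV[0][0]++ -> VV[0]=[6, 0, 6]
Event 10: LOCAL 1: VV[1][1]++ -> VV[1]=[5, 3, 1]
Event 1 stamp: [0, 0, 1]
Event 7 stamp: [3, 0, 5]
[0, 0, 1] <= [3, 0, 5]? True. Equal? False. Happens-before: True

Answer: yes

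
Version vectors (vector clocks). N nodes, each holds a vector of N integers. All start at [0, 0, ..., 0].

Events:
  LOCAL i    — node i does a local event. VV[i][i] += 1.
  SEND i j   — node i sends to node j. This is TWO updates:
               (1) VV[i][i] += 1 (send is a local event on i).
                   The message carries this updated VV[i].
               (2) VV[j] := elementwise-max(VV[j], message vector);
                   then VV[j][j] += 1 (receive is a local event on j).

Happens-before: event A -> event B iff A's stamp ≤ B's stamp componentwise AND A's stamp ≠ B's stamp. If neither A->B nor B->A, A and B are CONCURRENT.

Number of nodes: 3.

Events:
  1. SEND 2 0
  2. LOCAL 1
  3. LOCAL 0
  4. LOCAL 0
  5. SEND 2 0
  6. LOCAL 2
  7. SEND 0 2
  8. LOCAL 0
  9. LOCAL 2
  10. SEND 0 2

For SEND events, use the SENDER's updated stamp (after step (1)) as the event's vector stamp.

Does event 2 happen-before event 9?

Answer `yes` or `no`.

Answer: no

Derivation:
Initial: VV[0]=[0, 0, 0]
Initial: VV[1]=[0, 0, 0]
Initial: VV[2]=[0, 0, 0]
Event 1: SEND 2->0: VV[2][2]++ -> VV[2]=[0, 0, 1], msg_vec=[0, 0, 1]; VV[0]=max(VV[0],msg_vec) then VV[0][0]++ -> VV[0]=[1, 0, 1]
Event 2: LOCAL 1: VV[1][1]++ -> VV[1]=[0, 1, 0]
Event 3: LOCAL 0: VV[0][0]++ -> VV[0]=[2, 0, 1]
Event 4: LOCAL 0: VV[0][0]++ -> VV[0]=[3, 0, 1]
Event 5: SEND 2->0: VV[2][2]++ -> VV[2]=[0, 0, 2], msg_vec=[0, 0, 2]; VV[0]=max(VV[0],msg_vec) then VV[0][0]++ -> VV[0]=[4, 0, 2]
Event 6: LOCAL 2: VV[2][2]++ -> VV[2]=[0, 0, 3]
Event 7: SEND 0->2: VV[0][0]++ -> VV[0]=[5, 0, 2], msg_vec=[5, 0, 2]; VV[2]=max(VV[2],msg_vec) then VV[2][2]++ -> VV[2]=[5, 0, 4]
Event 8: LOCAL 0: VV[0][0]++ -> VV[0]=[6, 0, 2]
Event 9: LOCAL 2: VV[2][2]++ -> VV[2]=[5, 0, 5]
Event 10: SEND 0->2: VV[0][0]++ -> VV[0]=[7, 0, 2], msg_vec=[7, 0, 2]; VV[2]=max(VV[2],msg_vec) then VV[2][2]++ -> VV[2]=[7, 0, 6]
Event 2 stamp: [0, 1, 0]
Event 9 stamp: [5, 0, 5]
[0, 1, 0] <= [5, 0, 5]? False. Equal? False. Happens-before: False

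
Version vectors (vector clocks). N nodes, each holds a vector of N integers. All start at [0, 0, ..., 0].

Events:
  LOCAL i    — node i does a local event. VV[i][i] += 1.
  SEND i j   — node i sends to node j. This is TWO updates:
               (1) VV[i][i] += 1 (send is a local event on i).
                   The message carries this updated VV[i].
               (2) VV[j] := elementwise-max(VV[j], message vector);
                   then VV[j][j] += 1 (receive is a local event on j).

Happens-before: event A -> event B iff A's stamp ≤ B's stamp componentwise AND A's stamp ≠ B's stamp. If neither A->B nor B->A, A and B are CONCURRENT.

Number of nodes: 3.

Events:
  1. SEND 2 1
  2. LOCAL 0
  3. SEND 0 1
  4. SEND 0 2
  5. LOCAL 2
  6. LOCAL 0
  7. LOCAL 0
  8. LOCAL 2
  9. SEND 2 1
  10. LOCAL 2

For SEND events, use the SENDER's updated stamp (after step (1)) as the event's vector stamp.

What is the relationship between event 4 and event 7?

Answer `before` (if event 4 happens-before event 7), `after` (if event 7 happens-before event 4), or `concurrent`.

Initial: VV[0]=[0, 0, 0]
Initial: VV[1]=[0, 0, 0]
Initial: VV[2]=[0, 0, 0]
Event 1: SEND 2->1: VV[2][2]++ -> VV[2]=[0, 0, 1], msg_vec=[0, 0, 1]; VV[1]=max(VV[1],msg_vec) then VV[1][1]++ -> VV[1]=[0, 1, 1]
Event 2: LOCAL 0: VV[0][0]++ -> VV[0]=[1, 0, 0]
Event 3: SEND 0->1: VV[0][0]++ -> VV[0]=[2, 0, 0], msg_vec=[2, 0, 0]; VV[1]=max(VV[1],msg_vec) then VV[1][1]++ -> VV[1]=[2, 2, 1]
Event 4: SEND 0->2: VV[0][0]++ -> VV[0]=[3, 0, 0], msg_vec=[3, 0, 0]; VV[2]=max(VV[2],msg_vec) then VV[2][2]++ -> VV[2]=[3, 0, 2]
Event 5: LOCAL 2: VV[2][2]++ -> VV[2]=[3, 0, 3]
Event 6: LOCAL 0: VV[0][0]++ -> VV[0]=[4, 0, 0]
Event 7: LOCAL 0: VV[0][0]++ -> VV[0]=[5, 0, 0]
Event 8: LOCAL 2: VV[2][2]++ -> VV[2]=[3, 0, 4]
Event 9: SEND 2->1: VV[2][2]++ -> VV[2]=[3, 0, 5], msg_vec=[3, 0, 5]; VV[1]=max(VV[1],msg_vec) then VV[1][1]++ -> VV[1]=[3, 3, 5]
Event 10: LOCAL 2: VV[2][2]++ -> VV[2]=[3, 0, 6]
Event 4 stamp: [3, 0, 0]
Event 7 stamp: [5, 0, 0]
[3, 0, 0] <= [5, 0, 0]? True
[5, 0, 0] <= [3, 0, 0]? False
Relation: before

Answer: before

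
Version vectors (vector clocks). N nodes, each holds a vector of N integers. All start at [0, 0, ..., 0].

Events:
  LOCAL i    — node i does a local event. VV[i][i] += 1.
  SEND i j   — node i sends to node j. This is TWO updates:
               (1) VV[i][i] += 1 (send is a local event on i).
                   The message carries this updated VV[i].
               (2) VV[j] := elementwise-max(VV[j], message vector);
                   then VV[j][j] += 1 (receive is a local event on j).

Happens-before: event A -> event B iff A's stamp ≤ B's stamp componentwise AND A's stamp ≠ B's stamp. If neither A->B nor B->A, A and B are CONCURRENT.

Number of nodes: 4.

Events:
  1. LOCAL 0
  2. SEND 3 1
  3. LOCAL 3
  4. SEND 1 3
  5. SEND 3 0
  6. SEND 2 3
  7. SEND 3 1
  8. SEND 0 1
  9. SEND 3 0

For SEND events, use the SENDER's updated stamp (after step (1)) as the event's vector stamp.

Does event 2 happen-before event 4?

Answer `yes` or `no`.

Initial: VV[0]=[0, 0, 0, 0]
Initial: VV[1]=[0, 0, 0, 0]
Initial: VV[2]=[0, 0, 0, 0]
Initial: VV[3]=[0, 0, 0, 0]
Event 1: LOCAL 0: VV[0][0]++ -> VV[0]=[1, 0, 0, 0]
Event 2: SEND 3->1: VV[3][3]++ -> VV[3]=[0, 0, 0, 1], msg_vec=[0, 0, 0, 1]; VV[1]=max(VV[1],msg_vec) then VV[1][1]++ -> VV[1]=[0, 1, 0, 1]
Event 3: LOCAL 3: VV[3][3]++ -> VV[3]=[0, 0, 0, 2]
Event 4: SEND 1->3: VV[1][1]++ -> VV[1]=[0, 2, 0, 1], msg_vec=[0, 2, 0, 1]; VV[3]=max(VV[3],msg_vec) then VV[3][3]++ -> VV[3]=[0, 2, 0, 3]
Event 5: SEND 3->0: VV[3][3]++ -> VV[3]=[0, 2, 0, 4], msg_vec=[0, 2, 0, 4]; VV[0]=max(VV[0],msg_vec) then VV[0][0]++ -> VV[0]=[2, 2, 0, 4]
Event 6: SEND 2->3: VV[2][2]++ -> VV[2]=[0, 0, 1, 0], msg_vec=[0, 0, 1, 0]; VV[3]=max(VV[3],msg_vec) then VV[3][3]++ -> VV[3]=[0, 2, 1, 5]
Event 7: SEND 3->1: VV[3][3]++ -> VV[3]=[0, 2, 1, 6], msg_vec=[0, 2, 1, 6]; VV[1]=max(VV[1],msg_vec) then VV[1][1]++ -> VV[1]=[0, 3, 1, 6]
Event 8: SEND 0->1: VV[0][0]++ -> VV[0]=[3, 2, 0, 4], msg_vec=[3, 2, 0, 4]; VV[1]=max(VV[1],msg_vec) then VV[1][1]++ -> VV[1]=[3, 4, 1, 6]
Event 9: SEND 3->0: VV[3][3]++ -> VV[3]=[0, 2, 1, 7], msg_vec=[0, 2, 1, 7]; VV[0]=max(VV[0],msg_vec) then VV[0][0]++ -> VV[0]=[4, 2, 1, 7]
Event 2 stamp: [0, 0, 0, 1]
Event 4 stamp: [0, 2, 0, 1]
[0, 0, 0, 1] <= [0, 2, 0, 1]? True. Equal? False. Happens-before: True

Answer: yes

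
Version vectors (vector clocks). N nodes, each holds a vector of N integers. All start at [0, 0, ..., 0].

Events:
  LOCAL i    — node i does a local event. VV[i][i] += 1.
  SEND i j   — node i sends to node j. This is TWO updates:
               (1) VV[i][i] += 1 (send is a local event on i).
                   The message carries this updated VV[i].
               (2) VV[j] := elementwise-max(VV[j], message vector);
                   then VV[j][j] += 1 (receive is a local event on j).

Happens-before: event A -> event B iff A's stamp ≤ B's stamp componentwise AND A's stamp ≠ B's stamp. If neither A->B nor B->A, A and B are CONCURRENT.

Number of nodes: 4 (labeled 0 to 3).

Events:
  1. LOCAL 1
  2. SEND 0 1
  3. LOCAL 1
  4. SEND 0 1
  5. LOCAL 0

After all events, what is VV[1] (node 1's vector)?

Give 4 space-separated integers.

Initial: VV[0]=[0, 0, 0, 0]
Initial: VV[1]=[0, 0, 0, 0]
Initial: VV[2]=[0, 0, 0, 0]
Initial: VV[3]=[0, 0, 0, 0]
Event 1: LOCAL 1: VV[1][1]++ -> VV[1]=[0, 1, 0, 0]
Event 2: SEND 0->1: VV[0][0]++ -> VV[0]=[1, 0, 0, 0], msg_vec=[1, 0, 0, 0]; VV[1]=max(VV[1],msg_vec) then VV[1][1]++ -> VV[1]=[1, 2, 0, 0]
Event 3: LOCAL 1: VV[1][1]++ -> VV[1]=[1, 3, 0, 0]
Event 4: SEND 0->1: VV[0][0]++ -> VV[0]=[2, 0, 0, 0], msg_vec=[2, 0, 0, 0]; VV[1]=max(VV[1],msg_vec) then VV[1][1]++ -> VV[1]=[2, 4, 0, 0]
Event 5: LOCAL 0: VV[0][0]++ -> VV[0]=[3, 0, 0, 0]
Final vectors: VV[0]=[3, 0, 0, 0]; VV[1]=[2, 4, 0, 0]; VV[2]=[0, 0, 0, 0]; VV[3]=[0, 0, 0, 0]

Answer: 2 4 0 0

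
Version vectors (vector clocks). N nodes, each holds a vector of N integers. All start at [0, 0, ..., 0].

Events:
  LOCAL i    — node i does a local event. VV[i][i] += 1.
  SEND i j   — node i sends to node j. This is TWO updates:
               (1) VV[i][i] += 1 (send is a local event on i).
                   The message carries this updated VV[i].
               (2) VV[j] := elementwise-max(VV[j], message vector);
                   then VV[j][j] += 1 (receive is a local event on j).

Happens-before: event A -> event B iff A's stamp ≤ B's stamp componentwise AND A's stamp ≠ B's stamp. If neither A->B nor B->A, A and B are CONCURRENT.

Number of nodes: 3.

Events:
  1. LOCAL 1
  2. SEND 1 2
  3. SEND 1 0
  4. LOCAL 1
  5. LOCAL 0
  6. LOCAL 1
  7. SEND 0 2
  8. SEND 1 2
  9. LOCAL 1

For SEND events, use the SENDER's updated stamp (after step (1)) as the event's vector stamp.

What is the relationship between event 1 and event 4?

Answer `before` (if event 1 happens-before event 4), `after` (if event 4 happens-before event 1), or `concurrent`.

Initial: VV[0]=[0, 0, 0]
Initial: VV[1]=[0, 0, 0]
Initial: VV[2]=[0, 0, 0]
Event 1: LOCAL 1: VV[1][1]++ -> VV[1]=[0, 1, 0]
Event 2: SEND 1->2: VV[1][1]++ -> VV[1]=[0, 2, 0], msg_vec=[0, 2, 0]; VV[2]=max(VV[2],msg_vec) then VV[2][2]++ -> VV[2]=[0, 2, 1]
Event 3: SEND 1->0: VV[1][1]++ -> VV[1]=[0, 3, 0], msg_vec=[0, 3, 0]; VV[0]=max(VV[0],msg_vec) then VV[0][0]++ -> VV[0]=[1, 3, 0]
Event 4: LOCAL 1: VV[1][1]++ -> VV[1]=[0, 4, 0]
Event 5: LOCAL 0: VV[0][0]++ -> VV[0]=[2, 3, 0]
Event 6: LOCAL 1: VV[1][1]++ -> VV[1]=[0, 5, 0]
Event 7: SEND 0->2: VV[0][0]++ -> VV[0]=[3, 3, 0], msg_vec=[3, 3, 0]; VV[2]=max(VV[2],msg_vec) then VV[2][2]++ -> VV[2]=[3, 3, 2]
Event 8: SEND 1->2: VV[1][1]++ -> VV[1]=[0, 6, 0], msg_vec=[0, 6, 0]; VV[2]=max(VV[2],msg_vec) then VV[2][2]++ -> VV[2]=[3, 6, 3]
Event 9: LOCAL 1: VV[1][1]++ -> VV[1]=[0, 7, 0]
Event 1 stamp: [0, 1, 0]
Event 4 stamp: [0, 4, 0]
[0, 1, 0] <= [0, 4, 0]? True
[0, 4, 0] <= [0, 1, 0]? False
Relation: before

Answer: before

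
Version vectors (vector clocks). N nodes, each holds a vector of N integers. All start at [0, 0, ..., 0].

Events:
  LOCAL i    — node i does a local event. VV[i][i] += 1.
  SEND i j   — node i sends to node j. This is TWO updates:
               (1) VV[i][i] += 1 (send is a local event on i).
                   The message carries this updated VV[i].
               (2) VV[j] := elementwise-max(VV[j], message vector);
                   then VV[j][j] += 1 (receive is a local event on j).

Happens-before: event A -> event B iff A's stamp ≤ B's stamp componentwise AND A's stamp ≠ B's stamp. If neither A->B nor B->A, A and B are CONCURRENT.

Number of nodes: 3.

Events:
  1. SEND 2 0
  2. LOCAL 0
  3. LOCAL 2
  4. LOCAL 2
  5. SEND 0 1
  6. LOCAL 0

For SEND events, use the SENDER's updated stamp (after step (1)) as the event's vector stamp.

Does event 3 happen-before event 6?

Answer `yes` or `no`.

Initial: VV[0]=[0, 0, 0]
Initial: VV[1]=[0, 0, 0]
Initial: VV[2]=[0, 0, 0]
Event 1: SEND 2->0: VV[2][2]++ -> VV[2]=[0, 0, 1], msg_vec=[0, 0, 1]; VV[0]=max(VV[0],msg_vec) then VV[0][0]++ -> VV[0]=[1, 0, 1]
Event 2: LOCAL 0: VV[0][0]++ -> VV[0]=[2, 0, 1]
Event 3: LOCAL 2: VV[2][2]++ -> VV[2]=[0, 0, 2]
Event 4: LOCAL 2: VV[2][2]++ -> VV[2]=[0, 0, 3]
Event 5: SEND 0->1: VV[0][0]++ -> VV[0]=[3, 0, 1], msg_vec=[3, 0, 1]; VV[1]=max(VV[1],msg_vec) then VV[1][1]++ -> VV[1]=[3, 1, 1]
Event 6: LOCAL 0: VV[0][0]++ -> VV[0]=[4, 0, 1]
Event 3 stamp: [0, 0, 2]
Event 6 stamp: [4, 0, 1]
[0, 0, 2] <= [4, 0, 1]? False. Equal? False. Happens-before: False

Answer: no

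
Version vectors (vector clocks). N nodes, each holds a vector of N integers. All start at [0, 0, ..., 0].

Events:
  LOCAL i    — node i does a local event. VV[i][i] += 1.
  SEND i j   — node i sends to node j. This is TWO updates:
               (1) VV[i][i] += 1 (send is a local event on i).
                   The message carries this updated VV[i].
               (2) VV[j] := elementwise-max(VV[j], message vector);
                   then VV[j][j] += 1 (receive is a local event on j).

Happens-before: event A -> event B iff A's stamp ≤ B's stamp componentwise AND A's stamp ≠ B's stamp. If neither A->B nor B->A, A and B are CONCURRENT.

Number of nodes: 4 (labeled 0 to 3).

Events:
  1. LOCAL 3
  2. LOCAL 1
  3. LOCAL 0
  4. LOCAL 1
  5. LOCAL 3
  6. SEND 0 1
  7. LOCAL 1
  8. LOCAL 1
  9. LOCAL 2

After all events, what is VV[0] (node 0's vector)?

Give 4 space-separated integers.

Initial: VV[0]=[0, 0, 0, 0]
Initial: VV[1]=[0, 0, 0, 0]
Initial: VV[2]=[0, 0, 0, 0]
Initial: VV[3]=[0, 0, 0, 0]
Event 1: LOCAL 3: VV[3][3]++ -> VV[3]=[0, 0, 0, 1]
Event 2: LOCAL 1: VV[1][1]++ -> VV[1]=[0, 1, 0, 0]
Event 3: LOCAL 0: VV[0][0]++ -> VV[0]=[1, 0, 0, 0]
Event 4: LOCAL 1: VV[1][1]++ -> VV[1]=[0, 2, 0, 0]
Event 5: LOCAL 3: VV[3][3]++ -> VV[3]=[0, 0, 0, 2]
Event 6: SEND 0->1: VV[0][0]++ -> VV[0]=[2, 0, 0, 0], msg_vec=[2, 0, 0, 0]; VV[1]=max(VV[1],msg_vec) then VV[1][1]++ -> VV[1]=[2, 3, 0, 0]
Event 7: LOCAL 1: VV[1][1]++ -> VV[1]=[2, 4, 0, 0]
Event 8: LOCAL 1: VV[1][1]++ -> VV[1]=[2, 5, 0, 0]
Event 9: LOCAL 2: VV[2][2]++ -> VV[2]=[0, 0, 1, 0]
Final vectors: VV[0]=[2, 0, 0, 0]; VV[1]=[2, 5, 0, 0]; VV[2]=[0, 0, 1, 0]; VV[3]=[0, 0, 0, 2]

Answer: 2 0 0 0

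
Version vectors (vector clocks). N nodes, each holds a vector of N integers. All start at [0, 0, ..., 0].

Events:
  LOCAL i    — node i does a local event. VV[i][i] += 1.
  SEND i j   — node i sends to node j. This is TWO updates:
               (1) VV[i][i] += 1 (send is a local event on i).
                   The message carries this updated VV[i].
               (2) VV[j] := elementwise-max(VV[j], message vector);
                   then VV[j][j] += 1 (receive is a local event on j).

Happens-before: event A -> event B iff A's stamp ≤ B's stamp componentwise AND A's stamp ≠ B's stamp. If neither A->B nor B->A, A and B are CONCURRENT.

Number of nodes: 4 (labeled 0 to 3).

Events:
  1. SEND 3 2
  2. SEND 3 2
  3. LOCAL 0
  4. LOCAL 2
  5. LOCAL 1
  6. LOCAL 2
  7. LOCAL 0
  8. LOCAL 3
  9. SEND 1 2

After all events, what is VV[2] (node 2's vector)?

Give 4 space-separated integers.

Answer: 0 2 5 2

Derivation:
Initial: VV[0]=[0, 0, 0, 0]
Initial: VV[1]=[0, 0, 0, 0]
Initial: VV[2]=[0, 0, 0, 0]
Initial: VV[3]=[0, 0, 0, 0]
Event 1: SEND 3->2: VV[3][3]++ -> VV[3]=[0, 0, 0, 1], msg_vec=[0, 0, 0, 1]; VV[2]=max(VV[2],msg_vec) then VV[2][2]++ -> VV[2]=[0, 0, 1, 1]
Event 2: SEND 3->2: VV[3][3]++ -> VV[3]=[0, 0, 0, 2], msg_vec=[0, 0, 0, 2]; VV[2]=max(VV[2],msg_vec) then VV[2][2]++ -> VV[2]=[0, 0, 2, 2]
Event 3: LOCAL 0: VV[0][0]++ -> VV[0]=[1, 0, 0, 0]
Event 4: LOCAL 2: VV[2][2]++ -> VV[2]=[0, 0, 3, 2]
Event 5: LOCAL 1: VV[1][1]++ -> VV[1]=[0, 1, 0, 0]
Event 6: LOCAL 2: VV[2][2]++ -> VV[2]=[0, 0, 4, 2]
Event 7: LOCAL 0: VV[0][0]++ -> VV[0]=[2, 0, 0, 0]
Event 8: LOCAL 3: VV[3][3]++ -> VV[3]=[0, 0, 0, 3]
Event 9: SEND 1->2: VV[1][1]++ -> VV[1]=[0, 2, 0, 0], msg_vec=[0, 2, 0, 0]; VV[2]=max(VV[2],msg_vec) then VV[2][2]++ -> VV[2]=[0, 2, 5, 2]
Final vectors: VV[0]=[2, 0, 0, 0]; VV[1]=[0, 2, 0, 0]; VV[2]=[0, 2, 5, 2]; VV[3]=[0, 0, 0, 3]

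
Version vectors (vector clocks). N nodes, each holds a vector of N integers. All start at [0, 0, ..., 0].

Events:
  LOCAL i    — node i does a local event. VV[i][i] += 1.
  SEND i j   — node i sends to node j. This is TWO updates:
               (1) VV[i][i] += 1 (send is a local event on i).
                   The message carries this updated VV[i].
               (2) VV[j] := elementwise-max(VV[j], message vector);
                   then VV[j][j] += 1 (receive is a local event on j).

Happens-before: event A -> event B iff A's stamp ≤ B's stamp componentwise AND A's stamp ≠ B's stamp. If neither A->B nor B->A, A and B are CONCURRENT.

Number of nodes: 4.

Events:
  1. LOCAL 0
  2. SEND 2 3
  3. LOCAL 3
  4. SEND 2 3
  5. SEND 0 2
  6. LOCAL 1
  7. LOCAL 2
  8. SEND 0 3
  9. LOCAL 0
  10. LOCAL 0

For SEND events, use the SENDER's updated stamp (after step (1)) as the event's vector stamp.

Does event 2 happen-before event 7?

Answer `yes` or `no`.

Answer: yes

Derivation:
Initial: VV[0]=[0, 0, 0, 0]
Initial: VV[1]=[0, 0, 0, 0]
Initial: VV[2]=[0, 0, 0, 0]
Initial: VV[3]=[0, 0, 0, 0]
Event 1: LOCAL 0: VV[0][0]++ -> VV[0]=[1, 0, 0, 0]
Event 2: SEND 2->3: VV[2][2]++ -> VV[2]=[0, 0, 1, 0], msg_vec=[0, 0, 1, 0]; VV[3]=max(VV[3],msg_vec) then VV[3][3]++ -> VV[3]=[0, 0, 1, 1]
Event 3: LOCAL 3: VV[3][3]++ -> VV[3]=[0, 0, 1, 2]
Event 4: SEND 2->3: VV[2][2]++ -> VV[2]=[0, 0, 2, 0], msg_vec=[0, 0, 2, 0]; VV[3]=max(VV[3],msg_vec) then VV[3][3]++ -> VV[3]=[0, 0, 2, 3]
Event 5: SEND 0->2: VV[0][0]++ -> VV[0]=[2, 0, 0, 0], msg_vec=[2, 0, 0, 0]; VV[2]=max(VV[2],msg_vec) then VV[2][2]++ -> VV[2]=[2, 0, 3, 0]
Event 6: LOCAL 1: VV[1][1]++ -> VV[1]=[0, 1, 0, 0]
Event 7: LOCAL 2: VV[2][2]++ -> VV[2]=[2, 0, 4, 0]
Event 8: SEND 0->3: VV[0][0]++ -> VV[0]=[3, 0, 0, 0], msg_vec=[3, 0, 0, 0]; VV[3]=max(VV[3],msg_vec) then VV[3][3]++ -> VV[3]=[3, 0, 2, 4]
Event 9: LOCAL 0: VV[0][0]++ -> VV[0]=[4, 0, 0, 0]
Event 10: LOCAL 0: VV[0][0]++ -> VV[0]=[5, 0, 0, 0]
Event 2 stamp: [0, 0, 1, 0]
Event 7 stamp: [2, 0, 4, 0]
[0, 0, 1, 0] <= [2, 0, 4, 0]? True. Equal? False. Happens-before: True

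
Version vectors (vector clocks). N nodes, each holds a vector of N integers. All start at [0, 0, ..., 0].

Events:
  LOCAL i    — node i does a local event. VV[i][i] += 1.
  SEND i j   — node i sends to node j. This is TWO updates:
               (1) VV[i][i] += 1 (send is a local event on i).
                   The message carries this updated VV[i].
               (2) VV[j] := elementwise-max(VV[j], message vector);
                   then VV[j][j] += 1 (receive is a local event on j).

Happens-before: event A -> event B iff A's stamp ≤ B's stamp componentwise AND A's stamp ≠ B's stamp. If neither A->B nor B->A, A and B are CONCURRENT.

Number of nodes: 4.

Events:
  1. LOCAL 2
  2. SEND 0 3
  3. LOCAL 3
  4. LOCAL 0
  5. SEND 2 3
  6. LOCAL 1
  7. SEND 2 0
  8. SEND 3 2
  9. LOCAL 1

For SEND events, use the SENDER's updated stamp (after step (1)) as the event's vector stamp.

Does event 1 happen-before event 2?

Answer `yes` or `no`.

Initial: VV[0]=[0, 0, 0, 0]
Initial: VV[1]=[0, 0, 0, 0]
Initial: VV[2]=[0, 0, 0, 0]
Initial: VV[3]=[0, 0, 0, 0]
Event 1: LOCAL 2: VV[2][2]++ -> VV[2]=[0, 0, 1, 0]
Event 2: SEND 0->3: VV[0][0]++ -> VV[0]=[1, 0, 0, 0], msg_vec=[1, 0, 0, 0]; VV[3]=max(VV[3],msg_vec) then VV[3][3]++ -> VV[3]=[1, 0, 0, 1]
Event 3: LOCAL 3: VV[3][3]++ -> VV[3]=[1, 0, 0, 2]
Event 4: LOCAL 0: VV[0][0]++ -> VV[0]=[2, 0, 0, 0]
Event 5: SEND 2->3: VV[2][2]++ -> VV[2]=[0, 0, 2, 0], msg_vec=[0, 0, 2, 0]; VV[3]=max(VV[3],msg_vec) then VV[3][3]++ -> VV[3]=[1, 0, 2, 3]
Event 6: LOCAL 1: VV[1][1]++ -> VV[1]=[0, 1, 0, 0]
Event 7: SEND 2->0: VV[2][2]++ -> VV[2]=[0, 0, 3, 0], msg_vec=[0, 0, 3, 0]; VV[0]=max(VV[0],msg_vec) then VV[0][0]++ -> VV[0]=[3, 0, 3, 0]
Event 8: SEND 3->2: VV[3][3]++ -> VV[3]=[1, 0, 2, 4], msg_vec=[1, 0, 2, 4]; VV[2]=max(VV[2],msg_vec) then VV[2][2]++ -> VV[2]=[1, 0, 4, 4]
Event 9: LOCAL 1: VV[1][1]++ -> VV[1]=[0, 2, 0, 0]
Event 1 stamp: [0, 0, 1, 0]
Event 2 stamp: [1, 0, 0, 0]
[0, 0, 1, 0] <= [1, 0, 0, 0]? False. Equal? False. Happens-before: False

Answer: no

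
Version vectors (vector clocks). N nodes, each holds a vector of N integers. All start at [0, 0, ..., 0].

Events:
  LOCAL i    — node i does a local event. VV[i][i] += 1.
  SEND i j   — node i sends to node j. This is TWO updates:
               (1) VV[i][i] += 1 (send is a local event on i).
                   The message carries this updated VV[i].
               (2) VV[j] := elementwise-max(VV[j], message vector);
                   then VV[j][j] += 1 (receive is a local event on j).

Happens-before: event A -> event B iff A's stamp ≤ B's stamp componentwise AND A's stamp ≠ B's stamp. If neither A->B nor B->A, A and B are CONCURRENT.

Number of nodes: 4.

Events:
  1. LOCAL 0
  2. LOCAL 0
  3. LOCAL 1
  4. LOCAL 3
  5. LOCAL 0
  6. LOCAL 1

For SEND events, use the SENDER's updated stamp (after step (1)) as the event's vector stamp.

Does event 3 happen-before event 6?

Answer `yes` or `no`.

Answer: yes

Derivation:
Initial: VV[0]=[0, 0, 0, 0]
Initial: VV[1]=[0, 0, 0, 0]
Initial: VV[2]=[0, 0, 0, 0]
Initial: VV[3]=[0, 0, 0, 0]
Event 1: LOCAL 0: VV[0][0]++ -> VV[0]=[1, 0, 0, 0]
Event 2: LOCAL 0: VV[0][0]++ -> VV[0]=[2, 0, 0, 0]
Event 3: LOCAL 1: VV[1][1]++ -> VV[1]=[0, 1, 0, 0]
Event 4: LOCAL 3: VV[3][3]++ -> VV[3]=[0, 0, 0, 1]
Event 5: LOCAL 0: VV[0][0]++ -> VV[0]=[3, 0, 0, 0]
Event 6: LOCAL 1: VV[1][1]++ -> VV[1]=[0, 2, 0, 0]
Event 3 stamp: [0, 1, 0, 0]
Event 6 stamp: [0, 2, 0, 0]
[0, 1, 0, 0] <= [0, 2, 0, 0]? True. Equal? False. Happens-before: True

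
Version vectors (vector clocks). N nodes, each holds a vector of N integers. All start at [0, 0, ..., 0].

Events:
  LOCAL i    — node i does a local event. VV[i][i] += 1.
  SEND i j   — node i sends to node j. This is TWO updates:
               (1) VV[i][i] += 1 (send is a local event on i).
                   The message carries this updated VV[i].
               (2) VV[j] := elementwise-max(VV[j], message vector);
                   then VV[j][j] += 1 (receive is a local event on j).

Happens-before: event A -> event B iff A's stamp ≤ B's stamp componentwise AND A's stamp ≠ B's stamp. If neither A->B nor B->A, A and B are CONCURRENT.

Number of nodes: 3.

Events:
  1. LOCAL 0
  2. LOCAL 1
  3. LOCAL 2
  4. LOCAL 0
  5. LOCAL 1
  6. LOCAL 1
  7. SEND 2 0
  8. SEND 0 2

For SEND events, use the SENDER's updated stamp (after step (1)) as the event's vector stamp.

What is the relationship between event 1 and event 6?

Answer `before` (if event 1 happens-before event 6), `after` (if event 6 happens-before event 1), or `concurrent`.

Initial: VV[0]=[0, 0, 0]
Initial: VV[1]=[0, 0, 0]
Initial: VV[2]=[0, 0, 0]
Event 1: LOCAL 0: VV[0][0]++ -> VV[0]=[1, 0, 0]
Event 2: LOCAL 1: VV[1][1]++ -> VV[1]=[0, 1, 0]
Event 3: LOCAL 2: VV[2][2]++ -> VV[2]=[0, 0, 1]
Event 4: LOCAL 0: VV[0][0]++ -> VV[0]=[2, 0, 0]
Event 5: LOCAL 1: VV[1][1]++ -> VV[1]=[0, 2, 0]
Event 6: LOCAL 1: VV[1][1]++ -> VV[1]=[0, 3, 0]
Event 7: SEND 2->0: VV[2][2]++ -> VV[2]=[0, 0, 2], msg_vec=[0, 0, 2]; VV[0]=max(VV[0],msg_vec) then VV[0][0]++ -> VV[0]=[3, 0, 2]
Event 8: SEND 0->2: VV[0][0]++ -> VV[0]=[4, 0, 2], msg_vec=[4, 0, 2]; VV[2]=max(VV[2],msg_vec) then VV[2][2]++ -> VV[2]=[4, 0, 3]
Event 1 stamp: [1, 0, 0]
Event 6 stamp: [0, 3, 0]
[1, 0, 0] <= [0, 3, 0]? False
[0, 3, 0] <= [1, 0, 0]? False
Relation: concurrent

Answer: concurrent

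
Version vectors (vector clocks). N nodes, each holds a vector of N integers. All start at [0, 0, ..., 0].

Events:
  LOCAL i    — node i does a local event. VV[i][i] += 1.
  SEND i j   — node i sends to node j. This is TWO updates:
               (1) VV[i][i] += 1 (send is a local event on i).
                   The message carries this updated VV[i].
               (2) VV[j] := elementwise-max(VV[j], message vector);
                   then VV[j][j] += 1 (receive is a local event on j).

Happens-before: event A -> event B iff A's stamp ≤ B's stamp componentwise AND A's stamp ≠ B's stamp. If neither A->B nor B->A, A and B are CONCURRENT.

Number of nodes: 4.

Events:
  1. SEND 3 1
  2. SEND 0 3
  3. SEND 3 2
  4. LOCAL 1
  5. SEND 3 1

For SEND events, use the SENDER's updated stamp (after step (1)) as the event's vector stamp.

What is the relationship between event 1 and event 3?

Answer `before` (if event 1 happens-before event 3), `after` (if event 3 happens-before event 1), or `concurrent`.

Initial: VV[0]=[0, 0, 0, 0]
Initial: VV[1]=[0, 0, 0, 0]
Initial: VV[2]=[0, 0, 0, 0]
Initial: VV[3]=[0, 0, 0, 0]
Event 1: SEND 3->1: VV[3][3]++ -> VV[3]=[0, 0, 0, 1], msg_vec=[0, 0, 0, 1]; VV[1]=max(VV[1],msg_vec) then VV[1][1]++ -> VV[1]=[0, 1, 0, 1]
Event 2: SEND 0->3: VV[0][0]++ -> VV[0]=[1, 0, 0, 0], msg_vec=[1, 0, 0, 0]; VV[3]=max(VV[3],msg_vec) then VV[3][3]++ -> VV[3]=[1, 0, 0, 2]
Event 3: SEND 3->2: VV[3][3]++ -> VV[3]=[1, 0, 0, 3], msg_vec=[1, 0, 0, 3]; VV[2]=max(VV[2],msg_vec) then VV[2][2]++ -> VV[2]=[1, 0, 1, 3]
Event 4: LOCAL 1: VV[1][1]++ -> VV[1]=[0, 2, 0, 1]
Event 5: SEND 3->1: VV[3][3]++ -> VV[3]=[1, 0, 0, 4], msg_vec=[1, 0, 0, 4]; VV[1]=max(VV[1],msg_vec) then VV[1][1]++ -> VV[1]=[1, 3, 0, 4]
Event 1 stamp: [0, 0, 0, 1]
Event 3 stamp: [1, 0, 0, 3]
[0, 0, 0, 1] <= [1, 0, 0, 3]? True
[1, 0, 0, 3] <= [0, 0, 0, 1]? False
Relation: before

Answer: before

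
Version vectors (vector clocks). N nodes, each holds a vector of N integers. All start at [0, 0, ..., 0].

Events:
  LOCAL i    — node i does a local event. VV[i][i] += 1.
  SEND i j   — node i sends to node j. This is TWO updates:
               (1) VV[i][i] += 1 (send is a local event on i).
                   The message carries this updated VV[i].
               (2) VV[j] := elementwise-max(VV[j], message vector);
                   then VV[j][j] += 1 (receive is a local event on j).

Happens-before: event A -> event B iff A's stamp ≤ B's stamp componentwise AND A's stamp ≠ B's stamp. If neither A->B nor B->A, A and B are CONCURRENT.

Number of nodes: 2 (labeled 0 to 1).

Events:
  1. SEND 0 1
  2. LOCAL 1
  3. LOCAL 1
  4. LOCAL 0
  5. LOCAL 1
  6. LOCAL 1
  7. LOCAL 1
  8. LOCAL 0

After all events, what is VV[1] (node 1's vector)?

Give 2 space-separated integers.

Answer: 1 6

Derivation:
Initial: VV[0]=[0, 0]
Initial: VV[1]=[0, 0]
Event 1: SEND 0->1: VV[0][0]++ -> VV[0]=[1, 0], msg_vec=[1, 0]; VV[1]=max(VV[1],msg_vec) then VV[1][1]++ -> VV[1]=[1, 1]
Event 2: LOCAL 1: VV[1][1]++ -> VV[1]=[1, 2]
Event 3: LOCAL 1: VV[1][1]++ -> VV[1]=[1, 3]
Event 4: LOCAL 0: VV[0][0]++ -> VV[0]=[2, 0]
Event 5: LOCAL 1: VV[1][1]++ -> VV[1]=[1, 4]
Event 6: LOCAL 1: VV[1][1]++ -> VV[1]=[1, 5]
Event 7: LOCAL 1: VV[1][1]++ -> VV[1]=[1, 6]
Event 8: LOCAL 0: VV[0][0]++ -> VV[0]=[3, 0]
Final vectors: VV[0]=[3, 0]; VV[1]=[1, 6]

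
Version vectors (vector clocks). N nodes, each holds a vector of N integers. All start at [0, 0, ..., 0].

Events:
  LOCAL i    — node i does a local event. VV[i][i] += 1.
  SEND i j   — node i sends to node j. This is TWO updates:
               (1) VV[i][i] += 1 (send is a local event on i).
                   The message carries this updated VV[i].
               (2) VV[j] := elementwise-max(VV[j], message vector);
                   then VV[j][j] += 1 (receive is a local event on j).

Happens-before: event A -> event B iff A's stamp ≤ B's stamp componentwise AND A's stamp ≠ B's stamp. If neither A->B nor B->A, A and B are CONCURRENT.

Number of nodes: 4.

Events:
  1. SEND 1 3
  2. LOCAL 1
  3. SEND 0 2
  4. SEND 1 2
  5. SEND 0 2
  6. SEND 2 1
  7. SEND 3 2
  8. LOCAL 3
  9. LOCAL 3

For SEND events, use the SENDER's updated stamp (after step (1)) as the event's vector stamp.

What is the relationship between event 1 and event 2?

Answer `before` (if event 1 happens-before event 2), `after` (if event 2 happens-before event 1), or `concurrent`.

Answer: before

Derivation:
Initial: VV[0]=[0, 0, 0, 0]
Initial: VV[1]=[0, 0, 0, 0]
Initial: VV[2]=[0, 0, 0, 0]
Initial: VV[3]=[0, 0, 0, 0]
Event 1: SEND 1->3: VV[1][1]++ -> VV[1]=[0, 1, 0, 0], msg_vec=[0, 1, 0, 0]; VV[3]=max(VV[3],msg_vec) then VV[3][3]++ -> VV[3]=[0, 1, 0, 1]
Event 2: LOCAL 1: VV[1][1]++ -> VV[1]=[0, 2, 0, 0]
Event 3: SEND 0->2: VV[0][0]++ -> VV[0]=[1, 0, 0, 0], msg_vec=[1, 0, 0, 0]; VV[2]=max(VV[2],msg_vec) then VV[2][2]++ -> VV[2]=[1, 0, 1, 0]
Event 4: SEND 1->2: VV[1][1]++ -> VV[1]=[0, 3, 0, 0], msg_vec=[0, 3, 0, 0]; VV[2]=max(VV[2],msg_vec) then VV[2][2]++ -> VV[2]=[1, 3, 2, 0]
Event 5: SEND 0->2: VV[0][0]++ -> VV[0]=[2, 0, 0, 0], msg_vec=[2, 0, 0, 0]; VV[2]=max(VV[2],msg_vec) then VV[2][2]++ -> VV[2]=[2, 3, 3, 0]
Event 6: SEND 2->1: VV[2][2]++ -> VV[2]=[2, 3, 4, 0], msg_vec=[2, 3, 4, 0]; VV[1]=max(VV[1],msg_vec) then VV[1][1]++ -> VV[1]=[2, 4, 4, 0]
Event 7: SEND 3->2: VV[3][3]++ -> VV[3]=[0, 1, 0, 2], msg_vec=[0, 1, 0, 2]; VV[2]=max(VV[2],msg_vec) then VV[2][2]++ -> VV[2]=[2, 3, 5, 2]
Event 8: LOCAL 3: VV[3][3]++ -> VV[3]=[0, 1, 0, 3]
Event 9: LOCAL 3: VV[3][3]++ -> VV[3]=[0, 1, 0, 4]
Event 1 stamp: [0, 1, 0, 0]
Event 2 stamp: [0, 2, 0, 0]
[0, 1, 0, 0] <= [0, 2, 0, 0]? True
[0, 2, 0, 0] <= [0, 1, 0, 0]? False
Relation: before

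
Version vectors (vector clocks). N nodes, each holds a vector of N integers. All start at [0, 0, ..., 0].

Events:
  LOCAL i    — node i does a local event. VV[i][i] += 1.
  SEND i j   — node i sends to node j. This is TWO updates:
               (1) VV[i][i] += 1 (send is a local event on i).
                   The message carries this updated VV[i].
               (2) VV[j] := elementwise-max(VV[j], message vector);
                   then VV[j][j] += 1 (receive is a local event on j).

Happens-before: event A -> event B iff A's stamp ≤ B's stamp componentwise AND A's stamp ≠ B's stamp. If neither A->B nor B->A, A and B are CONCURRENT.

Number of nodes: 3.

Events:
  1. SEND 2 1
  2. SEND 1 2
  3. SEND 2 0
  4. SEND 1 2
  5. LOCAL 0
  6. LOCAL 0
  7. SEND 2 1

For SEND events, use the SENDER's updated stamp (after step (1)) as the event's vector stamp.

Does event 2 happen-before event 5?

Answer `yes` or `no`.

Answer: yes

Derivation:
Initial: VV[0]=[0, 0, 0]
Initial: VV[1]=[0, 0, 0]
Initial: VV[2]=[0, 0, 0]
Event 1: SEND 2->1: VV[2][2]++ -> VV[2]=[0, 0, 1], msg_vec=[0, 0, 1]; VV[1]=max(VV[1],msg_vec) then VV[1][1]++ -> VV[1]=[0, 1, 1]
Event 2: SEND 1->2: VV[1][1]++ -> VV[1]=[0, 2, 1], msg_vec=[0, 2, 1]; VV[2]=max(VV[2],msg_vec) then VV[2][2]++ -> VV[2]=[0, 2, 2]
Event 3: SEND 2->0: VV[2][2]++ -> VV[2]=[0, 2, 3], msg_vec=[0, 2, 3]; VV[0]=max(VV[0],msg_vec) then VV[0][0]++ -> VV[0]=[1, 2, 3]
Event 4: SEND 1->2: VV[1][1]++ -> VV[1]=[0, 3, 1], msg_vec=[0, 3, 1]; VV[2]=max(VV[2],msg_vec) then VV[2][2]++ -> VV[2]=[0, 3, 4]
Event 5: LOCAL 0: VV[0][0]++ -> VV[0]=[2, 2, 3]
Event 6: LOCAL 0: VV[0][0]++ -> VV[0]=[3, 2, 3]
Event 7: SEND 2->1: VV[2][2]++ -> VV[2]=[0, 3, 5], msg_vec=[0, 3, 5]; VV[1]=max(VV[1],msg_vec) then VV[1][1]++ -> VV[1]=[0, 4, 5]
Event 2 stamp: [0, 2, 1]
Event 5 stamp: [2, 2, 3]
[0, 2, 1] <= [2, 2, 3]? True. Equal? False. Happens-before: True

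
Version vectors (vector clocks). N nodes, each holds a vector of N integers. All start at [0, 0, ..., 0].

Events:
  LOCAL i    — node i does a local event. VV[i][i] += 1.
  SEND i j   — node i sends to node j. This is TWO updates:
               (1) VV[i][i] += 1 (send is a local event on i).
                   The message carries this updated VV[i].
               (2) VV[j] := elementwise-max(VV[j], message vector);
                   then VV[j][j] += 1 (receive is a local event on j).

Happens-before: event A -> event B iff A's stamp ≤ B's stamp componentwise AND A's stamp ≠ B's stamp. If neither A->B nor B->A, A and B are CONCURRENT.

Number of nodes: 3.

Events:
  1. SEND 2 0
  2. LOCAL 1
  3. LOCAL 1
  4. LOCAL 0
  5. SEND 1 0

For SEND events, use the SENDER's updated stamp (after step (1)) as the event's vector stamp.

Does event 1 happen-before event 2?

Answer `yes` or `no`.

Initial: VV[0]=[0, 0, 0]
Initial: VV[1]=[0, 0, 0]
Initial: VV[2]=[0, 0, 0]
Event 1: SEND 2->0: VV[2][2]++ -> VV[2]=[0, 0, 1], msg_vec=[0, 0, 1]; VV[0]=max(VV[0],msg_vec) then VV[0][0]++ -> VV[0]=[1, 0, 1]
Event 2: LOCAL 1: VV[1][1]++ -> VV[1]=[0, 1, 0]
Event 3: LOCAL 1: VV[1][1]++ -> VV[1]=[0, 2, 0]
Event 4: LOCAL 0: VV[0][0]++ -> VV[0]=[2, 0, 1]
Event 5: SEND 1->0: VV[1][1]++ -> VV[1]=[0, 3, 0], msg_vec=[0, 3, 0]; VV[0]=max(VV[0],msg_vec) then VV[0][0]++ -> VV[0]=[3, 3, 1]
Event 1 stamp: [0, 0, 1]
Event 2 stamp: [0, 1, 0]
[0, 0, 1] <= [0, 1, 0]? False. Equal? False. Happens-before: False

Answer: no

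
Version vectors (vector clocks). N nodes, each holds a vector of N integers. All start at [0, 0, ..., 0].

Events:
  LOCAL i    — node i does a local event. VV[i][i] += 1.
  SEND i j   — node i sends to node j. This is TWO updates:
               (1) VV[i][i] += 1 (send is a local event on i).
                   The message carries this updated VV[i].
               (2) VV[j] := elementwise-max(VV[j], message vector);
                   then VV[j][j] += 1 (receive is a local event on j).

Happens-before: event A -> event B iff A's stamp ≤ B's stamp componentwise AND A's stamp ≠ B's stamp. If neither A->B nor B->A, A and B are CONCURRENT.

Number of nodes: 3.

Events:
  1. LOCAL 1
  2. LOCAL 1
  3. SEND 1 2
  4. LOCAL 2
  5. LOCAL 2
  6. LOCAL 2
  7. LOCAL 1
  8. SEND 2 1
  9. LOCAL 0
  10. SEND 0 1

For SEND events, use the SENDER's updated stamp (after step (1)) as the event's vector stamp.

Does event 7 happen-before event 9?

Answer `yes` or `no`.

Initial: VV[0]=[0, 0, 0]
Initial: VV[1]=[0, 0, 0]
Initial: VV[2]=[0, 0, 0]
Event 1: LOCAL 1: VV[1][1]++ -> VV[1]=[0, 1, 0]
Event 2: LOCAL 1: VV[1][1]++ -> VV[1]=[0, 2, 0]
Event 3: SEND 1->2: VV[1][1]++ -> VV[1]=[0, 3, 0], msg_vec=[0, 3, 0]; VV[2]=max(VV[2],msg_vec) then VV[2][2]++ -> VV[2]=[0, 3, 1]
Event 4: LOCAL 2: VV[2][2]++ -> VV[2]=[0, 3, 2]
Event 5: LOCAL 2: VV[2][2]++ -> VV[2]=[0, 3, 3]
Event 6: LOCAL 2: VV[2][2]++ -> VV[2]=[0, 3, 4]
Event 7: LOCAL 1: VV[1][1]++ -> VV[1]=[0, 4, 0]
Event 8: SEND 2->1: VV[2][2]++ -> VV[2]=[0, 3, 5], msg_vec=[0, 3, 5]; VV[1]=max(VV[1],msg_vec) then VV[1][1]++ -> VV[1]=[0, 5, 5]
Event 9: LOCAL 0: VV[0][0]++ -> VV[0]=[1, 0, 0]
Event 10: SEND 0->1: VV[0][0]++ -> VV[0]=[2, 0, 0], msg_vec=[2, 0, 0]; VV[1]=max(VV[1],msg_vec) then VV[1][1]++ -> VV[1]=[2, 6, 5]
Event 7 stamp: [0, 4, 0]
Event 9 stamp: [1, 0, 0]
[0, 4, 0] <= [1, 0, 0]? False. Equal? False. Happens-before: False

Answer: no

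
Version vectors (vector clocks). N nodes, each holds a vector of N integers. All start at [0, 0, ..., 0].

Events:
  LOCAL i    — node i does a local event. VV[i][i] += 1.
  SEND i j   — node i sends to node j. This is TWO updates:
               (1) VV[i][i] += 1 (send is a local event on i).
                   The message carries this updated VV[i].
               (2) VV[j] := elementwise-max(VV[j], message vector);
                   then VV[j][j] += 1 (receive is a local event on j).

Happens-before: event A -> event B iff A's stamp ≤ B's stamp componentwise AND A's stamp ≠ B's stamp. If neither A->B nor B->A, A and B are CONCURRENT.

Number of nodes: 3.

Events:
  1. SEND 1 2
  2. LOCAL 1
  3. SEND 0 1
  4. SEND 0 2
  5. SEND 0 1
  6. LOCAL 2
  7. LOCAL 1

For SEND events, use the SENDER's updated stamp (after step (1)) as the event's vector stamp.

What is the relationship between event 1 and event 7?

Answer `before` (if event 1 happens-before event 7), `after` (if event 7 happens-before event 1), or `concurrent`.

Initial: VV[0]=[0, 0, 0]
Initial: VV[1]=[0, 0, 0]
Initial: VV[2]=[0, 0, 0]
Event 1: SEND 1->2: VV[1][1]++ -> VV[1]=[0, 1, 0], msg_vec=[0, 1, 0]; VV[2]=max(VV[2],msg_vec) then VV[2][2]++ -> VV[2]=[0, 1, 1]
Event 2: LOCAL 1: VV[1][1]++ -> VV[1]=[0, 2, 0]
Event 3: SEND 0->1: VV[0][0]++ -> VV[0]=[1, 0, 0], msg_vec=[1, 0, 0]; VV[1]=max(VV[1],msg_vec) then VV[1][1]++ -> VV[1]=[1, 3, 0]
Event 4: SEND 0->2: VV[0][0]++ -> VV[0]=[2, 0, 0], msg_vec=[2, 0, 0]; VV[2]=max(VV[2],msg_vec) then VV[2][2]++ -> VV[2]=[2, 1, 2]
Event 5: SEND 0->1: VV[0][0]++ -> VV[0]=[3, 0, 0], msg_vec=[3, 0, 0]; VV[1]=max(VV[1],msg_vec) then VV[1][1]++ -> VV[1]=[3, 4, 0]
Event 6: LOCAL 2: VV[2][2]++ -> VV[2]=[2, 1, 3]
Event 7: LOCAL 1: VV[1][1]++ -> VV[1]=[3, 5, 0]
Event 1 stamp: [0, 1, 0]
Event 7 stamp: [3, 5, 0]
[0, 1, 0] <= [3, 5, 0]? True
[3, 5, 0] <= [0, 1, 0]? False
Relation: before

Answer: before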